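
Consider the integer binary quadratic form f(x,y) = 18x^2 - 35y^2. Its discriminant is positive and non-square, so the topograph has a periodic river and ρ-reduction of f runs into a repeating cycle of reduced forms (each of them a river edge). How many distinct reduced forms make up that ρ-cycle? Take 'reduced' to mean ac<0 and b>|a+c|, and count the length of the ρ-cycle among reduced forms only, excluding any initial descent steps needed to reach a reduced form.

D = 2520, ⌊√D⌋ = 50
descent: ρ → (-35,0,18)
descent: ρ → (18,36,-17)  [lands on river]
river: ρ → (-17,32,22)
river: ρ → (22,12,-27)
river: ρ → (-27,42,7)
river: ρ → (7,42,-27)
river: ρ → (-27,12,22)
river: ρ → (22,32,-17)
river: ρ → (-17,36,18)
ρ-cycle length = 8 (tail of 2 descent steps not counted)

8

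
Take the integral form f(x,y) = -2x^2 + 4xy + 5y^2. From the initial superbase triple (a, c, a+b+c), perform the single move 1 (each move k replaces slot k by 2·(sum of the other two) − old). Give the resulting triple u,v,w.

start (-2,5,7) = (f(1,0),f(0,1),f(1,1))
replace slot 1: 2·(5+7) − (-2) = 26 → (26,5,7)

26,5,7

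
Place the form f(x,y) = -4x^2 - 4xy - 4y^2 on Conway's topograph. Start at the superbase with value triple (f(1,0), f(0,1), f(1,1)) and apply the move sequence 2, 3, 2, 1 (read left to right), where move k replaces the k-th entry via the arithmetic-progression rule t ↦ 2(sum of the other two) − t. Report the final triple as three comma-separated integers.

start (-4,-4,-12) = (f(1,0),f(0,1),f(1,1))
replace slot 2: 2·((-4)+(-12)) − (-4) = -28 → (-4,-28,-12)
replace slot 3: 2·((-4)+(-28)) − (-12) = -52 → (-4,-28,-52)
replace slot 2: 2·((-4)+(-52)) − (-28) = -84 → (-4,-84,-52)
replace slot 1: 2·((-84)+(-52)) − (-4) = -268 → (-268,-84,-52)

-268,-84,-52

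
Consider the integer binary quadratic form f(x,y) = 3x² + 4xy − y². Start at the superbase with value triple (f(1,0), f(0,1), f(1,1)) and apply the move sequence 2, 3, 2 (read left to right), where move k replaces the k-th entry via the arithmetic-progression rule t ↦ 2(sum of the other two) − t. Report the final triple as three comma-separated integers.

start (3,-1,6) = (f(1,0),f(0,1),f(1,1))
replace slot 2: 2·(3+6) − (-1) = 19 → (3,19,6)
replace slot 3: 2·(3+19) − 6 = 38 → (3,19,38)
replace slot 2: 2·(3+38) − 19 = 63 → (3,63,38)

3,63,38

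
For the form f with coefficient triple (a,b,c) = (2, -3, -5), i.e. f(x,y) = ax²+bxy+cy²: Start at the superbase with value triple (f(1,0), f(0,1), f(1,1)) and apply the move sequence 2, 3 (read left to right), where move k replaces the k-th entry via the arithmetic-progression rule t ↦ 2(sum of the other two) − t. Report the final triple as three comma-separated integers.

start (2,-5,-6) = (f(1,0),f(0,1),f(1,1))
replace slot 2: 2·(2+(-6)) − (-5) = -3 → (2,-3,-6)
replace slot 3: 2·(2+(-3)) − (-6) = 4 → (2,-3,4)

2,-3,4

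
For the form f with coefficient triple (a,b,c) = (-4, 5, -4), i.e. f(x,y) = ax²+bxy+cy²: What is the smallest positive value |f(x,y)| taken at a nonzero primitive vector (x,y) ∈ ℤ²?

translate: b→3 (≡-5 mod 8), so (4,-5,4)→(4,3,3)
flip: (4,3,3)→(3,-3,4)
translate: b→3 (≡-3 mod 6), so (3,-3,4)→(3,3,4)
reduced (well bottom): (3,3,4) with a≤c, −a<b≤a
well minimum |f| = |-3| = 3 (negative-definite)

3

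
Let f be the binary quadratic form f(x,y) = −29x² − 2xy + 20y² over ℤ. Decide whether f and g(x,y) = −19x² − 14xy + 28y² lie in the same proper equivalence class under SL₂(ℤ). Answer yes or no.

D₁ = 2324, D₂ = 2324
river cycle of f (length 24): (20, 42, -7), (-7, 42, 20), (20, 38, -11), (-11, 28, 35), (35, 42, -4), (-4, 46, 13), (13, 32, -25), (-25, 18, 20), (20, 22, -23), (-23, 24, 19), … (14 more)
river cycle of g (length 24): (28, 14, -19), (-19, 24, 23), (23, 22, -20), (-20, 18, 25), (25, 32, -13), (-13, 46, 4), (4, 42, -35), (-35, 28, 11), (11, 38, -20), (-20, 42, 7), … (14 more)
cycles differ ⇒ inequivalent

no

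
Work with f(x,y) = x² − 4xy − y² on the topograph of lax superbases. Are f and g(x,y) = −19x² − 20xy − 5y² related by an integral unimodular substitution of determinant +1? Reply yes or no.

D₁ = 20, D₂ = 20
river cycle of f (length 2): (-1, 4, 1), (1, 4, -1)
river cycle of g (length 2): (1, 4, -1), (-1, 4, 1)
cycles coincide ⇒ equivalent

yes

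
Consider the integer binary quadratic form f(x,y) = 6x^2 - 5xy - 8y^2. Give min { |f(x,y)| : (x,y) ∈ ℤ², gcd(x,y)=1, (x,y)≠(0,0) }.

descent: ρ → (-8,5,6)  [lands on river]
river: ρ → (6,7,-7)
river: ρ → (-7,7,6)
river: ρ → (6,5,-8)
river: ρ → (-8,11,3)
river: ρ → (3,13,-4)
river: ρ → (-4,11,6)
river: ρ → (6,13,-2)
river: ρ → (-2,11,12)
river: ρ → (12,13,-1)
river: ρ → (-1,13,12)
river: ρ → (12,11,-2)
river: ρ → (-2,13,6)
river: ρ → (6,11,-4)
river: ρ → (-4,13,3)
river: ρ → (3,11,-8)
closes: descent 1, river 16
min |a| on river = 1

1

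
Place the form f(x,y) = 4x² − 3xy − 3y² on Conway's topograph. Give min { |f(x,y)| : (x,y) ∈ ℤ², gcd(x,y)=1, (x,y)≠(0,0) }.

descent: ρ → (-3,3,4)  [lands on river]
river: ρ → (4,5,-2)
river: ρ → (-2,7,1)
river: ρ → (1,7,-2)
river: ρ → (-2,5,4)
river: ρ → (4,3,-3)
closes: descent 1, river 6
min |a| on river = 1

1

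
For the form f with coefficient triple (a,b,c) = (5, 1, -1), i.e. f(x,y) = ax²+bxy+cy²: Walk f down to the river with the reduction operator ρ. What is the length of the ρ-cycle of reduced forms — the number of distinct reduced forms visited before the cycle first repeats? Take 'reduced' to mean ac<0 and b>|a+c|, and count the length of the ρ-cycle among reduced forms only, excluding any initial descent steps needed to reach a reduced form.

D = 21, ⌊√D⌋ = 4
descent: ρ → (-1,3,3)  [lands on river]
river: ρ → (3,3,-1)
ρ-cycle length = 2 (tail of 1 descent step not counted)

2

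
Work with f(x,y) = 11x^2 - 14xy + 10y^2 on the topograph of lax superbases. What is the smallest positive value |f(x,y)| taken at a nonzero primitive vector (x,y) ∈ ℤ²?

translate: b→8 (≡-14 mod 22), so (11,-14,10)→(11,8,7)
flip: (11,8,7)→(7,-8,11)
translate: b→6 (≡-8 mod 14), so (7,-8,11)→(7,6,10)
reduced (well bottom): (7,6,10) with a≤c, −a<b≤a
well minimum = a = 7

7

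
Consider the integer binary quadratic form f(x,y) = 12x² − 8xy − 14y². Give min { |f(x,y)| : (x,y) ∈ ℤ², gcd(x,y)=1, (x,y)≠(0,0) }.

descent: ρ → (-14,8,12)  [lands on river]
river: ρ → (12,16,-10)
river: ρ → (-10,24,4)
river: ρ → (4,24,-10)
river: ρ → (-10,16,12)
river: ρ → (12,8,-14)
river: ρ → (-14,20,6)
river: ρ → (6,16,-20)
river: ρ → (-20,24,2)
river: ρ → (2,24,-20)
river: ρ → (-20,16,6)
river: ρ → (6,20,-14)
closes: descent 1, river 12
min |a| on river = 2

2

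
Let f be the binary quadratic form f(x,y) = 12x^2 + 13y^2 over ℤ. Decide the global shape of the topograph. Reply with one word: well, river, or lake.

D = b²−4ac = 0² − 4·12·13 = -624
D < 0 ⇒ definite ⇒ every region one sign ⇒ single well

well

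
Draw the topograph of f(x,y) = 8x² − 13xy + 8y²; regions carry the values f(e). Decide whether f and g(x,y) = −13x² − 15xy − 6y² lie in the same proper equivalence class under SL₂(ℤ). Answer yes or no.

D₁ = -87, D₂ = -87
f: translate: b→3 (≡-13 mod 16), so (8,-13,8)→(8,3,3)
f: flip: (8,3,3)→(3,-3,8)
f: translate: b→3 (≡-3 mod 6), so (3,-3,8)→(3,3,8)
f: reduced (well bottom): (3,3,8) with a≤c, −a<b≤a
g is negative-definite; reduce −g:
−g: translate: b→-11 (≡15 mod 26), so (13,15,6)→(13,-11,4)
−g: flip: (13,-11,4)→(4,11,13)
−g: translate: b→3 (≡11 mod 8), so (4,11,13)→(4,3,6)
−g: reduced (well bottom): (4,3,6) with a≤c, −a<b≤a
flip sign back: reduced form of g is (-4,-3,-6)
reduced forms (3, 3, 8) vs (-4, -3, -6) ⇒ inequivalent

no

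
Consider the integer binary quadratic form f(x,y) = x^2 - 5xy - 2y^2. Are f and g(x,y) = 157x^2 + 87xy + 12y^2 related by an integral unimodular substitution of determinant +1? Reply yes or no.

D₁ = 33, D₂ = 33
river cycle of f (length 4): (-2, 5, 1), (1, 5, -2), (-2, 3, 3), (3, 3, -2)
river cycle of g (length 4): (1, 5, -2), (-2, 3, 3), (3, 3, -2), (-2, 5, 1)
cycles coincide ⇒ equivalent

yes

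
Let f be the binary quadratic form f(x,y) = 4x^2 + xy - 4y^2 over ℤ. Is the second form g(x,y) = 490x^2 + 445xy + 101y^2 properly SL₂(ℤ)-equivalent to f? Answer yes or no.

D₁ = 65, D₂ = 65
river cycle of f (length 6): (-4, 7, 1), (1, 7, -4), (-4, 1, 4), (4, 7, -1), (-1, 7, 4), (4, 1, -4)
river cycle of g (length 6): (4, 1, -4), (-4, 7, 1), (1, 7, -4), (-4, 1, 4), (4, 7, -1), (-1, 7, 4)
cycles coincide ⇒ equivalent

yes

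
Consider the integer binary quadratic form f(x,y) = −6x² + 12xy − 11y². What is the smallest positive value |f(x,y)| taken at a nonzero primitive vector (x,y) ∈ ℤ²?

translate: b→0 (≡-12 mod 12), so (6,-12,11)→(6,0,5)
flip: (6,0,5)→(5,0,6)
reduced (well bottom): (5,0,6) with a≤c, −a<b≤a
well minimum |f| = |-5| = 5 (negative-definite)

5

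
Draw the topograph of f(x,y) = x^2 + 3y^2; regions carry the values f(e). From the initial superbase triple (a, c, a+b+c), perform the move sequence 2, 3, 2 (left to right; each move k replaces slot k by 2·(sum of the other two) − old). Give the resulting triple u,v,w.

start (1,3,4) = (f(1,0),f(0,1),f(1,1))
replace slot 2: 2·(1+4) − 3 = 7 → (1,7,4)
replace slot 3: 2·(1+7) − 4 = 12 → (1,7,12)
replace slot 2: 2·(1+12) − 7 = 19 → (1,19,12)

1,19,12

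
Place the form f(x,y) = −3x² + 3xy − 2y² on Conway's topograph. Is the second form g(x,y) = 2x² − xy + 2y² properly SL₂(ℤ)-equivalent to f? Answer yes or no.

D₁ = -15, D₂ = -15
f is negative-definite; reduce −f:
−f: translate: b→3 (≡-3 mod 6), so (3,-3,2)→(3,3,2)
−f: flip: (3,3,2)→(2,-3,3)
−f: translate: b→1 (≡-3 mod 4), so (2,-3,3)→(2,1,2)
−f: reduced (well bottom): (2,1,2) with a≤c, −a<b≤a
flip sign back: reduced form of f is (-2,-1,-2)
g: flip: (2,-1,2)→(2,1,2)
g: reduced (well bottom): (2,1,2) with a≤c, −a<b≤a
reduced forms (-2, -1, -2) vs (2, 1, 2) ⇒ inequivalent

no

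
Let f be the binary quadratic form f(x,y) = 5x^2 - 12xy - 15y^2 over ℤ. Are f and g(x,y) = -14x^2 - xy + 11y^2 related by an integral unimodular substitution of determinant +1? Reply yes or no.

D₁ = 444, D₂ = 617
discriminants differ ⇒ not SL₂(ℤ)-equivalent

no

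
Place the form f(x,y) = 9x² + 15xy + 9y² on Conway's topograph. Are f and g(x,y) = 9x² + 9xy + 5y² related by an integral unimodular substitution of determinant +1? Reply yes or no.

D₁ = -99, D₂ = -99
f: translate: b→-3 (≡15 mod 18), so (9,15,9)→(9,-3,3)
f: flip: (9,-3,3)→(3,3,9)
f: reduced (well bottom): (3,3,9) with a≤c, −a<b≤a
g: flip: (9,9,5)→(5,-9,9)
g: translate: b→1 (≡-9 mod 10), so (5,-9,9)→(5,1,5)
g: reduced (well bottom): (5,1,5) with a≤c, −a<b≤a
reduced forms (3, 3, 9) vs (5, 1, 5) ⇒ inequivalent

no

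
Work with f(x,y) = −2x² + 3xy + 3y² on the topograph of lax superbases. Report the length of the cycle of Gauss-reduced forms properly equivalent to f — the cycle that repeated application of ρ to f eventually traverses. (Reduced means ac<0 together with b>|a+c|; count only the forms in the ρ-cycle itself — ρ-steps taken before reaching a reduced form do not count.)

D = 33, ⌊√D⌋ = 5
river: ρ → (3,3,-2)
river: ρ → (-2,5,1)
river: ρ → (1,5,-2)
river: ρ → (-2,3,3)
ρ-cycle length = 4 (tail of 0 descent steps not counted)

4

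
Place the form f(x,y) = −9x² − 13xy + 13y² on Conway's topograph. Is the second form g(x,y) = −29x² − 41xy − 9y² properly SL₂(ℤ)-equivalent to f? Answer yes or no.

D₁ = 637, D₂ = 637
river cycle of f (length 6): (13, 13, -9), (-9, 23, 3), (3, 25, -1), (-1, 25, 3), (3, 23, -9), (-9, 13, 13)
river cycle of g (length 6): (-9, 23, 3), (3, 25, -1), (-1, 25, 3), (3, 23, -9), (-9, 13, 13), (13, 13, -9)
cycles coincide ⇒ equivalent

yes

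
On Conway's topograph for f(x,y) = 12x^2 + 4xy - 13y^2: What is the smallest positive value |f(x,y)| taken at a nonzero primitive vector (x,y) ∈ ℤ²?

river: ρ → (-13,22,3)
river: ρ → (3,20,-20)
river: ρ → (-20,20,3)
river: ρ → (3,22,-13)
river: ρ → (-13,4,12)
river: ρ → (12,20,-5)
river: ρ → (-5,20,12)
river: ρ → (12,4,-13)
closes: descent 0, river 8
min |a| on river = 3

3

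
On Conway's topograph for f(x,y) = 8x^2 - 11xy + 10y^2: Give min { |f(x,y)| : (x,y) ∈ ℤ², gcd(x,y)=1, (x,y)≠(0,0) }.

translate: b→5 (≡-11 mod 16), so (8,-11,10)→(8,5,7)
flip: (8,5,7)→(7,-5,8)
reduced (well bottom): (7,-5,8) with a≤c, −a<b≤a
well minimum = a = 7

7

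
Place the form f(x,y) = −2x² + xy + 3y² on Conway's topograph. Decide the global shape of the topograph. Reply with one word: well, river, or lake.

D = b²−4ac = 1² − 4·(-2)·3 = 25
D = 5² is a perfect square ⇒ form factors over ℤ ⇒ lakes

lake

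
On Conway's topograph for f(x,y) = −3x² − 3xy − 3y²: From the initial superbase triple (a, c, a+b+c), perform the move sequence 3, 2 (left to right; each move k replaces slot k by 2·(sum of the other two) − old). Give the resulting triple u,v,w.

start (-3,-3,-9) = (f(1,0),f(0,1),f(1,1))
replace slot 3: 2·((-3)+(-3)) − (-9) = -3 → (-3,-3,-3)
replace slot 2: 2·((-3)+(-3)) − (-3) = -9 → (-3,-9,-3)

-3,-9,-3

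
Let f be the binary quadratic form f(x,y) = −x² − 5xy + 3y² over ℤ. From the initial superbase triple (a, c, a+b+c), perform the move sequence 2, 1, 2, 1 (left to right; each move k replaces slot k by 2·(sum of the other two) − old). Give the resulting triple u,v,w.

start (-1,3,-3) = (f(1,0),f(0,1),f(1,1))
replace slot 2: 2·((-1)+(-3)) − 3 = -11 → (-1,-11,-3)
replace slot 1: 2·((-11)+(-3)) − (-1) = -27 → (-27,-11,-3)
replace slot 2: 2·((-27)+(-3)) − (-11) = -49 → (-27,-49,-3)
replace slot 1: 2·((-49)+(-3)) − (-27) = -77 → (-77,-49,-3)

-77,-49,-3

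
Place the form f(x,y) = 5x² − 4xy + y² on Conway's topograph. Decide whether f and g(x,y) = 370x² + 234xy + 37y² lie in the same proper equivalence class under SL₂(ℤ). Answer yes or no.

D₁ = -4, D₂ = -4
f: flip: (5,-4,1)→(1,4,5)
f: translate: b→0 (≡4 mod 2), so (1,4,5)→(1,0,1)
f: reduced (well bottom): (1,0,1) with a≤c, −a<b≤a
g: flip: (370,234,37)→(37,-234,370)
g: translate: b→-12 (≡-234 mod 74), so (37,-234,370)→(37,-12,1)
g: flip: (37,-12,1)→(1,12,37)
g: translate: b→0 (≡12 mod 2), so (1,12,37)→(1,0,1)
g: reduced (well bottom): (1,0,1) with a≤c, −a<b≤a
reduced forms (1, 0, 1) vs (1, 0, 1) ⇒ equivalent

yes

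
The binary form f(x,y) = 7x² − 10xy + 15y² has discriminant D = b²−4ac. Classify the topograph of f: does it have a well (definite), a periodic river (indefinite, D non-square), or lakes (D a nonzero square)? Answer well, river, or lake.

D = b²−4ac = (-10)² − 4·7·15 = -320
D < 0 ⇒ definite ⇒ every region one sign ⇒ single well

well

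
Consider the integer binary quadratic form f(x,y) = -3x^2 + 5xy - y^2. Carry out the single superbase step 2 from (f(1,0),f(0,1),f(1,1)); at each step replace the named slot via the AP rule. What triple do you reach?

start (-3,-1,1) = (f(1,0),f(0,1),f(1,1))
replace slot 2: 2·((-3)+1) − (-1) = -3 → (-3,-3,1)

-3,-3,1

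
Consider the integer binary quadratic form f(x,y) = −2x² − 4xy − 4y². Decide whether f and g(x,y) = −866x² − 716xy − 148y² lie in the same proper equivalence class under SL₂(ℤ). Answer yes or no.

D₁ = -16, D₂ = -16
f is negative-definite; reduce −f:
−f: translate: b→0 (≡4 mod 4), so (2,4,4)→(2,0,2)
−f: reduced (well bottom): (2,0,2) with a≤c, −a<b≤a
flip sign back: reduced form of f is (-2,0,-2)
g is negative-definite; reduce −g:
−g: flip: (866,716,148)→(148,-716,866)
−g: translate: b→-124 (≡-716 mod 296), so (148,-716,866)→(148,-124,26)
−g: flip: (148,-124,26)→(26,124,148)
−g: translate: b→20 (≡124 mod 52), so (26,124,148)→(26,20,4)
−g: flip: (26,20,4)→(4,-20,26)
−g: translate: b→4 (≡-20 mod 8), so (4,-20,26)→(4,4,2)
−g: flip: (4,4,2)→(2,-4,4)
−g: translate: b→0 (≡-4 mod 4), so (2,-4,4)→(2,0,2)
−g: reduced (well bottom): (2,0,2) with a≤c, −a<b≤a
flip sign back: reduced form of g is (-2,0,-2)
reduced forms (-2, 0, -2) vs (-2, 0, -2) ⇒ equivalent

yes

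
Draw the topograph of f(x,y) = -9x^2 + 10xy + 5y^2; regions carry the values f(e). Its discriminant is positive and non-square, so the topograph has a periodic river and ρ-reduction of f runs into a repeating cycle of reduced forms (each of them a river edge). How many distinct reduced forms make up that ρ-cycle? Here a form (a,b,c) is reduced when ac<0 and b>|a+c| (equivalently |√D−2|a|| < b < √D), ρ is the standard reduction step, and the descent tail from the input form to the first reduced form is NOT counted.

D = 280, ⌊√D⌋ = 16
river: ρ → (5,10,-9)
river: ρ → (-9,8,6)
river: ρ → (6,16,-1)
river: ρ → (-1,16,6)
river: ρ → (6,8,-9)
river: ρ → (-9,10,5)
ρ-cycle length = 6 (tail of 0 descent steps not counted)

6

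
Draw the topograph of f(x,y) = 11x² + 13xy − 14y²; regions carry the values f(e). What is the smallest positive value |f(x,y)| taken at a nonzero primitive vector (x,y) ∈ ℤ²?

river: ρ → (-14,15,10)
river: ρ → (10,25,-4)
river: ρ → (-4,23,16)
river: ρ → (16,9,-11)
river: ρ → (-11,13,14)
river: ρ → (14,15,-10)
river: ρ → (-10,25,4)
river: ρ → (4,23,-16)
river: ρ → (-16,9,11)
river: ρ → (11,13,-14)
closes: descent 0, river 10
min |a| on river = 4

4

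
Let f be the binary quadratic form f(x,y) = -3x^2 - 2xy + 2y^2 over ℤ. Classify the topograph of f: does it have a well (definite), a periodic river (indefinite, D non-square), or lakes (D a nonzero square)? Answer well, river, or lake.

D = b²−4ac = (-2)² − 4·(-3)·2 = 28
D > 0 non-square ⇒ indefinite ⇒ periodic river

river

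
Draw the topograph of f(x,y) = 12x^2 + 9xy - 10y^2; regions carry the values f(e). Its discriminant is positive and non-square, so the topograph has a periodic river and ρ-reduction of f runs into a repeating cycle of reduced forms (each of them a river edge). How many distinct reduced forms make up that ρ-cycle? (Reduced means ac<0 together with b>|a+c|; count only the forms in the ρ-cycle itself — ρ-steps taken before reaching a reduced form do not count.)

D = 561, ⌊√D⌋ = 23
river: ρ → (-10,11,11)
river: ρ → (11,11,-10)
river: ρ → (-10,9,12)
river: ρ → (12,15,-7)
river: ρ → (-7,13,14)
river: ρ → (14,15,-6)
river: ρ → (-6,21,5)
river: ρ → (5,19,-10)
river: ρ → (-10,21,3)
river: ρ → (3,21,-10)
river: ρ → (-10,19,5)
river: ρ → (5,21,-6)
river: ρ → (-6,15,14)
river: ρ → (14,13,-7)
river: ρ → (-7,15,12)
river: ρ → (12,9,-10)
ρ-cycle length = 16 (tail of 0 descent steps not counted)

16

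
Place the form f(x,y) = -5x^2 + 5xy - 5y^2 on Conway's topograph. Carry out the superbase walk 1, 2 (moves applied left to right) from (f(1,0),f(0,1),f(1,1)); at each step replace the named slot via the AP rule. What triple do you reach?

start (-5,-5,-5) = (f(1,0),f(0,1),f(1,1))
replace slot 1: 2·((-5)+(-5)) − (-5) = -15 → (-15,-5,-5)
replace slot 2: 2·((-15)+(-5)) − (-5) = -35 → (-15,-35,-5)

-15,-35,-5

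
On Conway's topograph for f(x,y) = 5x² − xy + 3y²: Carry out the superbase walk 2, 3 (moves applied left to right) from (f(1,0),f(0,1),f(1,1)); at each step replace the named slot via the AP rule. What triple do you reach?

start (5,3,7) = (f(1,0),f(0,1),f(1,1))
replace slot 2: 2·(5+7) − 3 = 21 → (5,21,7)
replace slot 3: 2·(5+21) − 7 = 45 → (5,21,45)

5,21,45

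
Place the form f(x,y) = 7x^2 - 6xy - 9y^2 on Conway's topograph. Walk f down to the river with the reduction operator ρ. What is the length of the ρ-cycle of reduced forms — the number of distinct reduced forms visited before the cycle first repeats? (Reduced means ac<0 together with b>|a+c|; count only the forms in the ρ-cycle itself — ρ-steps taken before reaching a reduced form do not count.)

D = 288, ⌊√D⌋ = 16
descent: ρ → (-9,6,7)  [lands on river]
river: ρ → (7,8,-8)
river: ρ → (-8,8,7)
river: ρ → (7,6,-9)
river: ρ → (-9,12,4)
river: ρ → (4,12,-9)
ρ-cycle length = 6 (tail of 1 descent step not counted)

6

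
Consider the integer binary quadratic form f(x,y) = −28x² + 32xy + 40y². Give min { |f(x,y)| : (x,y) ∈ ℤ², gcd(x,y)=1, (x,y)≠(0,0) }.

river: ρ → (40,48,-20)
river: ρ → (-20,72,4)
river: ρ → (4,72,-20)
river: ρ → (-20,48,40)
river: ρ → (40,32,-28)
river: ρ → (-28,24,44)
river: ρ → (44,64,-8)
river: ρ → (-8,64,44)
river: ρ → (44,24,-28)
river: ρ → (-28,32,40)
closes: descent 0, river 10
min |a| on river = 4

4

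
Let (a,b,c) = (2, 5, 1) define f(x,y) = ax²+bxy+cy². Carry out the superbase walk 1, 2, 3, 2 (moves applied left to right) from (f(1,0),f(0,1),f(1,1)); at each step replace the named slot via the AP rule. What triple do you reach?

start (2,1,8) = (f(1,0),f(0,1),f(1,1))
replace slot 1: 2·(1+8) − 2 = 16 → (16,1,8)
replace slot 2: 2·(16+8) − 1 = 47 → (16,47,8)
replace slot 3: 2·(16+47) − 8 = 118 → (16,47,118)
replace slot 2: 2·(16+118) − 47 = 221 → (16,221,118)

16,221,118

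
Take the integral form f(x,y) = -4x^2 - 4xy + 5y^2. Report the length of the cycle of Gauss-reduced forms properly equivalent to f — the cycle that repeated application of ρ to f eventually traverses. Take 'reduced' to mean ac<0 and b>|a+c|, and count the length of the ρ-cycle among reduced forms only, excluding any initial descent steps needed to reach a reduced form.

D = 96, ⌊√D⌋ = 9
descent: ρ → (5,4,-4)  [lands on river]
river: ρ → (-4,4,5)
river: ρ → (5,6,-3)
river: ρ → (-3,6,5)
ρ-cycle length = 4 (tail of 1 descent step not counted)

4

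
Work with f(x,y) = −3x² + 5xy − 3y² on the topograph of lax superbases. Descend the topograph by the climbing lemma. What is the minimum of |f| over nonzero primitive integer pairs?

translate: b→1 (≡-5 mod 6), so (3,-5,3)→(3,1,1)
flip: (3,1,1)→(1,-1,3)
translate: b→1 (≡-1 mod 2), so (1,-1,3)→(1,1,3)
reduced (well bottom): (1,1,3) with a≤c, −a<b≤a
well minimum |f| = |-1| = 1 (negative-definite)

1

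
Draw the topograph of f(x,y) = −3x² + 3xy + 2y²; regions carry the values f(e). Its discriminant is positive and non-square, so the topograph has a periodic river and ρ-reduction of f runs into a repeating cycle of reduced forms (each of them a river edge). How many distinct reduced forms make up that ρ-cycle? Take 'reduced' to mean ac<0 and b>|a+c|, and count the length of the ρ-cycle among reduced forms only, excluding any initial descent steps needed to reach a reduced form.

D = 33, ⌊√D⌋ = 5
river: ρ → (2,5,-1)
river: ρ → (-1,5,2)
river: ρ → (2,3,-3)
river: ρ → (-3,3,2)
ρ-cycle length = 4 (tail of 0 descent steps not counted)

4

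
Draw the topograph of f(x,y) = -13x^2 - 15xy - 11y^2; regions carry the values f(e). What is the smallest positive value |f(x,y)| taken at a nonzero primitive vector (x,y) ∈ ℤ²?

translate: b→-11 (≡15 mod 26), so (13,15,11)→(13,-11,9)
flip: (13,-11,9)→(9,11,13)
translate: b→-7 (≡11 mod 18), so (9,11,13)→(9,-7,11)
reduced (well bottom): (9,-7,11) with a≤c, −a<b≤a
well minimum |f| = |-9| = 9 (negative-definite)

9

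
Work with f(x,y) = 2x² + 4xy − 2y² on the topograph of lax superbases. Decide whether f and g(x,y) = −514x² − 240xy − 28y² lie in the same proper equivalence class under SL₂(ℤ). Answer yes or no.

D₁ = 32, D₂ = 32
river cycle of f (length 2): (-2, 4, 2), (2, 4, -2)
river cycle of g (length 2): (-2, 4, 2), (2, 4, -2)
cycles coincide ⇒ equivalent

yes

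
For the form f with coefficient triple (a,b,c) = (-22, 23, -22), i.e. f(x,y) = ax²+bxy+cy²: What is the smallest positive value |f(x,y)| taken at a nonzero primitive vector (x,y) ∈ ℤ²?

translate: b→21 (≡-23 mod 44), so (22,-23,22)→(22,21,21)
flip: (22,21,21)→(21,-21,22)
translate: b→21 (≡-21 mod 42), so (21,-21,22)→(21,21,22)
reduced (well bottom): (21,21,22) with a≤c, −a<b≤a
well minimum |f| = |-21| = 21 (negative-definite)

21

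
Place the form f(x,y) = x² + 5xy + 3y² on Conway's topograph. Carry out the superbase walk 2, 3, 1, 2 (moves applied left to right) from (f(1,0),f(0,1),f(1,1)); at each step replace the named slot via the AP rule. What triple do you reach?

start (1,3,9) = (f(1,0),f(0,1),f(1,1))
replace slot 2: 2·(1+9) − 3 = 17 → (1,17,9)
replace slot 3: 2·(1+17) − 9 = 27 → (1,17,27)
replace slot 1: 2·(17+27) − 1 = 87 → (87,17,27)
replace slot 2: 2·(87+27) − 17 = 211 → (87,211,27)

87,211,27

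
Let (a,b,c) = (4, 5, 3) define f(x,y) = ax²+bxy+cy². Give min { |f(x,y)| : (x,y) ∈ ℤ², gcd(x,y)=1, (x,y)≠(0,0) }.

translate: b→-3 (≡5 mod 8), so (4,5,3)→(4,-3,2)
flip: (4,-3,2)→(2,3,4)
translate: b→-1 (≡3 mod 4), so (2,3,4)→(2,-1,3)
reduced (well bottom): (2,-1,3) with a≤c, −a<b≤a
well minimum = a = 2

2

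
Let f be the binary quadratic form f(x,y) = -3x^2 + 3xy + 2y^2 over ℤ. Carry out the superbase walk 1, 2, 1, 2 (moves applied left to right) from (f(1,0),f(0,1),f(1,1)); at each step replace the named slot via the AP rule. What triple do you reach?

start (-3,2,2) = (f(1,0),f(0,1),f(1,1))
replace slot 1: 2·(2+2) − (-3) = 11 → (11,2,2)
replace slot 2: 2·(11+2) − 2 = 24 → (11,24,2)
replace slot 1: 2·(24+2) − 11 = 41 → (41,24,2)
replace slot 2: 2·(41+2) − 24 = 62 → (41,62,2)

41,62,2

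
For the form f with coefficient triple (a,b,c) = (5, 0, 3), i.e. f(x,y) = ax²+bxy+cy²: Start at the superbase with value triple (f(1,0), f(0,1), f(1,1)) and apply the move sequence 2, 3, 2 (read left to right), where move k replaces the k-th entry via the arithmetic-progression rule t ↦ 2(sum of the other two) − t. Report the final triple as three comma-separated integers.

start (5,3,8) = (f(1,0),f(0,1),f(1,1))
replace slot 2: 2·(5+8) − 3 = 23 → (5,23,8)
replace slot 3: 2·(5+23) − 8 = 48 → (5,23,48)
replace slot 2: 2·(5+48) − 23 = 83 → (5,83,48)

5,83,48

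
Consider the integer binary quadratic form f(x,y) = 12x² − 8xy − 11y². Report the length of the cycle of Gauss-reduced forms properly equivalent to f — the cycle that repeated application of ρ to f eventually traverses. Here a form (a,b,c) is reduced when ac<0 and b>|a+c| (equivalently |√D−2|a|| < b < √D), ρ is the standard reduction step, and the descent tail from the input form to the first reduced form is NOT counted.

D = 592, ⌊√D⌋ = 24
descent: ρ → (-11,8,12)  [lands on river]
river: ρ → (12,16,-7)
river: ρ → (-7,12,16)
river: ρ → (16,20,-3)
river: ρ → (-3,22,9)
river: ρ → (9,14,-11)
ρ-cycle length = 6 (tail of 1 descent step not counted)

6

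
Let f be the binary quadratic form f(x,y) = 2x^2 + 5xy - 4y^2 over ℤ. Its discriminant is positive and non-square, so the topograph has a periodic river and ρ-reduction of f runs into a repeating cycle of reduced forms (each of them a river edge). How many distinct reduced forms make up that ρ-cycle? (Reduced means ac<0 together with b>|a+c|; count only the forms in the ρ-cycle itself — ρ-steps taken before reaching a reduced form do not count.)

D = 57, ⌊√D⌋ = 7
river: ρ → (-4,3,3)
river: ρ → (3,3,-4)
river: ρ → (-4,5,2)
river: ρ → (2,7,-1)
river: ρ → (-1,7,2)
river: ρ → (2,5,-4)
ρ-cycle length = 6 (tail of 0 descent steps not counted)

6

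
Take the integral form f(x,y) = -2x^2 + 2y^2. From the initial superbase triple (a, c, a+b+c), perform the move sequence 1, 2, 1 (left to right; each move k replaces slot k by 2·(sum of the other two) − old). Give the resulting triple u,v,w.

start (-2,2,0) = (f(1,0),f(0,1),f(1,1))
replace slot 1: 2·(2+0) − (-2) = 6 → (6,2,0)
replace slot 2: 2·(6+0) − 2 = 10 → (6,10,0)
replace slot 1: 2·(10+0) − 6 = 14 → (14,10,0)

14,10,0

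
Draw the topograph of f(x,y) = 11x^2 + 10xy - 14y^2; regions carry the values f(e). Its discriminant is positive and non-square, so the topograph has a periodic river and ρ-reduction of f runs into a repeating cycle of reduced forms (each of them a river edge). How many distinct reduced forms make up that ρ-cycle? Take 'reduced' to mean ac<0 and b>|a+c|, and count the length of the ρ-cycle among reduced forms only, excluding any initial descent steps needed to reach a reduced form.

D = 716, ⌊√D⌋ = 26
river: ρ → (-14,18,7)
river: ρ → (7,24,-5)
river: ρ → (-5,26,2)
river: ρ → (2,26,-5)
river: ρ → (-5,24,7)
river: ρ → (7,18,-14)
river: ρ → (-14,10,11)
river: ρ → (11,12,-13)
river: ρ → (-13,14,10)
river: ρ → (10,26,-1)
river: ρ → (-1,26,10)
river: ρ → (10,14,-13)
river: ρ → (-13,12,11)
river: ρ → (11,10,-14)
ρ-cycle length = 14 (tail of 0 descent steps not counted)

14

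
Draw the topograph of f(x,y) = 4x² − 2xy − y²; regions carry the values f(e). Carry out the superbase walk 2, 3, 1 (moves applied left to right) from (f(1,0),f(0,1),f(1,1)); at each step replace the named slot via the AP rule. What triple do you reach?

start (4,-1,1) = (f(1,0),f(0,1),f(1,1))
replace slot 2: 2·(4+1) − (-1) = 11 → (4,11,1)
replace slot 3: 2·(4+11) − 1 = 29 → (4,11,29)
replace slot 1: 2·(11+29) − 4 = 76 → (76,11,29)

76,11,29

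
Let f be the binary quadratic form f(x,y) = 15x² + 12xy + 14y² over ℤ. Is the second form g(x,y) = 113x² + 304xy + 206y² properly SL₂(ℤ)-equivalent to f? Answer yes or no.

D₁ = -696, D₂ = -696
f: flip: (15,12,14)→(14,-12,15)
f: reduced (well bottom): (14,-12,15) with a≤c, −a<b≤a
g: translate: b→78 (≡304 mod 226), so (113,304,206)→(113,78,15)
g: flip: (113,78,15)→(15,-78,113)
g: translate: b→12 (≡-78 mod 30), so (15,-78,113)→(15,12,14)
g: flip: (15,12,14)→(14,-12,15)
g: reduced (well bottom): (14,-12,15) with a≤c, −a<b≤a
reduced forms (14, -12, 15) vs (14, -12, 15) ⇒ equivalent

yes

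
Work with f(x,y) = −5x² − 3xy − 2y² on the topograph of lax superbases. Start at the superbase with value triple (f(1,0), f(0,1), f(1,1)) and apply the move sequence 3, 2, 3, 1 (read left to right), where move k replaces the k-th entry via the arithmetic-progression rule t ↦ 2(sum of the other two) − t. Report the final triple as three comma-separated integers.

start (-5,-2,-10) = (f(1,0),f(0,1),f(1,1))
replace slot 3: 2·((-5)+(-2)) − (-10) = -4 → (-5,-2,-4)
replace slot 2: 2·((-5)+(-4)) − (-2) = -16 → (-5,-16,-4)
replace slot 3: 2·((-5)+(-16)) − (-4) = -38 → (-5,-16,-38)
replace slot 1: 2·((-16)+(-38)) − (-5) = -103 → (-103,-16,-38)

-103,-16,-38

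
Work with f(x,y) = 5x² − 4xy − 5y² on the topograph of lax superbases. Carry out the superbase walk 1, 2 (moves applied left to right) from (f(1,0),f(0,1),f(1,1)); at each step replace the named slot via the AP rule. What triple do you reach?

start (5,-5,-4) = (f(1,0),f(0,1),f(1,1))
replace slot 1: 2·((-5)+(-4)) − 5 = -23 → (-23,-5,-4)
replace slot 2: 2·((-23)+(-4)) − (-5) = -49 → (-23,-49,-4)

-23,-49,-4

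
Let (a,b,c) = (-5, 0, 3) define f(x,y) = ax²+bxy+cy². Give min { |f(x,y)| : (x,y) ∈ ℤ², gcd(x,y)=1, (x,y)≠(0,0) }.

descent: ρ → (3,6,-2)  [lands on river]
river: ρ → (-2,6,3)
closes: descent 1, river 2
min |a| on river = 2

2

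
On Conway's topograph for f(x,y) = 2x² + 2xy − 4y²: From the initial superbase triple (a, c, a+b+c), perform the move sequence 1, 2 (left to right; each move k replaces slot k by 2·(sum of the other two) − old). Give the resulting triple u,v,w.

start (2,-4,0) = (f(1,0),f(0,1),f(1,1))
replace slot 1: 2·((-4)+0) − 2 = -10 → (-10,-4,0)
replace slot 2: 2·((-10)+0) − (-4) = -16 → (-10,-16,0)

-10,-16,0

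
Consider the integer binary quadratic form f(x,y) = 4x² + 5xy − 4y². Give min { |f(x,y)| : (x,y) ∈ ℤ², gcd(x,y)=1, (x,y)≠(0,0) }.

river: ρ → (-4,3,5)
river: ρ → (5,7,-2)
river: ρ → (-2,9,1)
river: ρ → (1,9,-2)
river: ρ → (-2,7,5)
river: ρ → (5,3,-4)
river: ρ → (-4,5,4)
river: ρ → (4,3,-5)
river: ρ → (-5,7,2)
river: ρ → (2,9,-1)
river: ρ → (-1,9,2)
river: ρ → (2,7,-5)
river: ρ → (-5,3,4)
river: ρ → (4,5,-4)
closes: descent 0, river 14
min |a| on river = 1

1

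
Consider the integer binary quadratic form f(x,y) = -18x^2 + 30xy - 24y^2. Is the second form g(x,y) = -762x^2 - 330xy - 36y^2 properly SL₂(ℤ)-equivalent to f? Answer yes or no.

D₁ = -828, D₂ = -828
f is negative-definite; reduce −f:
−f: translate: b→6 (≡-30 mod 36), so (18,-30,24)→(18,6,12)
−f: flip: (18,6,12)→(12,-6,18)
−f: reduced (well bottom): (12,-6,18) with a≤c, −a<b≤a
flip sign back: reduced form of f is (-12,6,-18)
g is negative-definite; reduce −g:
−g: flip: (762,330,36)→(36,-330,762)
−g: translate: b→30 (≡-330 mod 72), so (36,-330,762)→(36,30,12)
−g: flip: (36,30,12)→(12,-30,36)
−g: translate: b→-6 (≡-30 mod 24), so (12,-30,36)→(12,-6,18)
−g: reduced (well bottom): (12,-6,18) with a≤c, −a<b≤a
flip sign back: reduced form of g is (-12,6,-18)
reduced forms (-12, 6, -18) vs (-12, 6, -18) ⇒ equivalent

yes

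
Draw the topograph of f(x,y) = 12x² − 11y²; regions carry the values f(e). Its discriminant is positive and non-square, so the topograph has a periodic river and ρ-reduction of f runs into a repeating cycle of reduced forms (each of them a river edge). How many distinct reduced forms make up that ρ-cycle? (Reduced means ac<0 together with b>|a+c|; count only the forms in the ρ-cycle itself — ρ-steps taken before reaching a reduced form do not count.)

D = 528, ⌊√D⌋ = 22
descent: ρ → (-11,22,1)  [lands on river]
river: ρ → (1,22,-11)
ρ-cycle length = 2 (tail of 1 descent step not counted)

2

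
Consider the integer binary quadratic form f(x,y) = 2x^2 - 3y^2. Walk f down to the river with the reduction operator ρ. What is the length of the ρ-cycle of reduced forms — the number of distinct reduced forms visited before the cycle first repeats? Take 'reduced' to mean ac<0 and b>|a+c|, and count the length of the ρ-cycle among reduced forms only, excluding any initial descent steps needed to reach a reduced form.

D = 24, ⌊√D⌋ = 4
descent: ρ → (-3,0,2)
descent: ρ → (2,4,-1)  [lands on river]
river: ρ → (-1,4,2)
ρ-cycle length = 2 (tail of 2 descent steps not counted)

2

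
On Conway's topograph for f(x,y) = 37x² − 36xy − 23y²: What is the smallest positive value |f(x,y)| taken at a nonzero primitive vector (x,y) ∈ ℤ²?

descent: ρ → (-23,36,37)  [lands on river]
river: ρ → (37,38,-22)
river: ρ → (-22,50,25)
river: ρ → (25,50,-22)
river: ρ → (-22,38,37)
river: ρ → (37,36,-23)
river: ρ → (-23,56,17)
river: ρ → (17,46,-38)
river: ρ → (-38,30,25)
river: ρ → (25,20,-43)
river: ρ → (-43,66,2)
river: ρ → (2,66,-43)
river: ρ → (-43,20,25)
river: ρ → (25,30,-38)
river: ρ → (-38,46,17)
river: ρ → (17,56,-23)
closes: descent 1, river 16
min |a| on river = 2

2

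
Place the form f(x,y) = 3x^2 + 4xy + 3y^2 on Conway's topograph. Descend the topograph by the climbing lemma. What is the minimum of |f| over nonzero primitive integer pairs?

translate: b→-2 (≡4 mod 6), so (3,4,3)→(3,-2,2)
flip: (3,-2,2)→(2,2,3)
reduced (well bottom): (2,2,3) with a≤c, −a<b≤a
well minimum = a = 2

2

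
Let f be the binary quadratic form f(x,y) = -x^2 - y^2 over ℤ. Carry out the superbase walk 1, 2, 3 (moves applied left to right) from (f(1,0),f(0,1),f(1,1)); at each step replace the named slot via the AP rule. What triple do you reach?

start (-1,-1,-2) = (f(1,0),f(0,1),f(1,1))
replace slot 1: 2·((-1)+(-2)) − (-1) = -5 → (-5,-1,-2)
replace slot 2: 2·((-5)+(-2)) − (-1) = -13 → (-5,-13,-2)
replace slot 3: 2·((-5)+(-13)) − (-2) = -34 → (-5,-13,-34)

-5,-13,-34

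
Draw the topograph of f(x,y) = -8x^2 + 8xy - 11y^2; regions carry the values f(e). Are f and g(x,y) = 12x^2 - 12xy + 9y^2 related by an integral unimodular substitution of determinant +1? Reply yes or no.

D₁ = -288, D₂ = -288
f is negative-definite; reduce −f:
−f: translate: b→8 (≡-8 mod 16), so (8,-8,11)→(8,8,11)
−f: reduced (well bottom): (8,8,11) with a≤c, −a<b≤a
flip sign back: reduced form of f is (-8,-8,-11)
g: translate: b→12 (≡-12 mod 24), so (12,-12,9)→(12,12,9)
g: flip: (12,12,9)→(9,-12,12)
g: translate: b→6 (≡-12 mod 18), so (9,-12,12)→(9,6,9)
g: reduced (well bottom): (9,6,9) with a≤c, −a<b≤a
reduced forms (-8, -8, -11) vs (9, 6, 9) ⇒ inequivalent

no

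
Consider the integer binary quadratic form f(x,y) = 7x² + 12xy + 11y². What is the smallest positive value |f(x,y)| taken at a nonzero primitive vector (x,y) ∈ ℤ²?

translate: b→-2 (≡12 mod 14), so (7,12,11)→(7,-2,6)
flip: (7,-2,6)→(6,2,7)
reduced (well bottom): (6,2,7) with a≤c, −a<b≤a
well minimum = a = 6

6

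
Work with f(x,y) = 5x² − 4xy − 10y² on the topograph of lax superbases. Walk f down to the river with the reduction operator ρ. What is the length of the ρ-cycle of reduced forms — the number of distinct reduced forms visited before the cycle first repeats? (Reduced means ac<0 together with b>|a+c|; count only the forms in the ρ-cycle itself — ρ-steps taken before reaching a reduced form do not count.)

D = 216, ⌊√D⌋ = 14
descent: ρ → (-10,4,5)
descent: ρ → (5,6,-9)  [lands on river]
river: ρ → (-9,12,2)
river: ρ → (2,12,-9)
river: ρ → (-9,6,5)
river: ρ → (5,14,-1)
river: ρ → (-1,14,5)
ρ-cycle length = 6 (tail of 2 descent steps not counted)

6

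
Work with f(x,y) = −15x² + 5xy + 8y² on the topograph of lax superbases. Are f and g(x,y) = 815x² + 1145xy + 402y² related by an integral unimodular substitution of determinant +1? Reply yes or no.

D₁ = 505, D₂ = 505
river cycle of f (length 8): (8, 11, -12), (-12, 13, 7), (7, 15, -10), (-10, 5, 12), (12, 19, -3), (-3, 17, 18), (18, 19, -2), (-2, 21, 8)
river cycle of g (length 8): (8, 11, -12), (-12, 13, 7), (7, 15, -10), (-10, 5, 12), (12, 19, -3), (-3, 17, 18), (18, 19, -2), (-2, 21, 8)
cycles coincide ⇒ equivalent

yes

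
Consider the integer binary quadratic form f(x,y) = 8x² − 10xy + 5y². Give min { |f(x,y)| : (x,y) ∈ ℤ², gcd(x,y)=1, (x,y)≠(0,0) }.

translate: b→6 (≡-10 mod 16), so (8,-10,5)→(8,6,3)
flip: (8,6,3)→(3,-6,8)
translate: b→0 (≡-6 mod 6), so (3,-6,8)→(3,0,5)
reduced (well bottom): (3,0,5) with a≤c, −a<b≤a
well minimum = a = 3

3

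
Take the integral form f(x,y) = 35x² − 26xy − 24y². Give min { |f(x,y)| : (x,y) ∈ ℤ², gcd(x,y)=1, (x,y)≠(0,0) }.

descent: ρ → (-24,26,35)  [lands on river]
river: ρ → (35,44,-15)
river: ρ → (-15,46,32)
river: ρ → (32,18,-29)
river: ρ → (-29,40,21)
river: ρ → (21,44,-25)
river: ρ → (-25,56,9)
river: ρ → (9,52,-37)
river: ρ → (-37,22,24)
river: ρ → (24,26,-35)
river: ρ → (-35,44,15)
river: ρ → (15,46,-32)
river: ρ → (-32,18,29)
river: ρ → (29,40,-21)
river: ρ → (-21,44,25)
river: ρ → (25,56,-9)
river: ρ → (-9,52,37)
river: ρ → (37,22,-24)
closes: descent 1, river 18
min |a| on river = 9

9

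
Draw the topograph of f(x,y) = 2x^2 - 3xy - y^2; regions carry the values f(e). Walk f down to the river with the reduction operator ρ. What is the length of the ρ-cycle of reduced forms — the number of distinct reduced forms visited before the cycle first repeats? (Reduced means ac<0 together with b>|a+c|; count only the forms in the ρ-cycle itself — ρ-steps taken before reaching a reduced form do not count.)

D = 17, ⌊√D⌋ = 4
descent: ρ → (-1,3,2)  [lands on river]
river: ρ → (2,1,-2)
river: ρ → (-2,3,1)
river: ρ → (1,3,-2)
river: ρ → (-2,1,2)
river: ρ → (2,3,-1)
ρ-cycle length = 6 (tail of 1 descent step not counted)

6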